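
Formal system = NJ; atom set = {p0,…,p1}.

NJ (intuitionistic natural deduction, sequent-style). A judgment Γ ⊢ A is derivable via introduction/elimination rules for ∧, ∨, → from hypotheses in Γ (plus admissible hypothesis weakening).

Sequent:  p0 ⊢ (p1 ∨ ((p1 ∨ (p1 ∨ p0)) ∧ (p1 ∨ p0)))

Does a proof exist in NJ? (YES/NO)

Derivation (root first):
[∨I₂] p0 ⊢ (p1 ∨ ((p1 ∨ (p1 ∨ p0)) ∧ (p1 ∨ p0)))
  [∧I] p0 ⊢ ((p1 ∨ (p1 ∨ p0)) ∧ (p1 ∨ p0))
    [∨I₂] p0 ⊢ (p1 ∨ (p1 ∨ p0))
      [∨I₂] p0 ⊢ (p1 ∨ p0)
        [Ax] p0 ⊢ p0
    [∨I₂] p0 ⊢ (p1 ∨ p0)
      [Ax] p0 ⊢ p0

Result: YES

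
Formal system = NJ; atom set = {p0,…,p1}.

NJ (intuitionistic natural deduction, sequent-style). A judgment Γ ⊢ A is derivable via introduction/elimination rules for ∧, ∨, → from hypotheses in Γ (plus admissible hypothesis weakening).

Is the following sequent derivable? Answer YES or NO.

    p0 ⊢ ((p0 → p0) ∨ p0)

Derivation (root first):
[∨I₁] p0 ⊢ ((p0 → p0) ∨ p0)
  [Wk] p0 ⊢ (p0 → p0)
    [→I]  ⊢ (p0 → p0)
      [Ax] p0 ⊢ p0

Result: YES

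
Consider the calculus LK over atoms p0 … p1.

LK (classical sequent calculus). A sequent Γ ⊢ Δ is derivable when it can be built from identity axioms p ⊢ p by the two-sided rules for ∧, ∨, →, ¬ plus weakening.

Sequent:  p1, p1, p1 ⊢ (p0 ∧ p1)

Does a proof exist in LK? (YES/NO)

Truth-table refutation:
  v=00: Γ:[p1=F, p1=F, p1=F] Δ:[(p0 ∧ p1)=F] refutes=False
  v=01: Γ:[p1=T, p1=T, p1=T] Δ:[(p0 ∧ p1)=F] refutes=True  ← countermodel

Result: NO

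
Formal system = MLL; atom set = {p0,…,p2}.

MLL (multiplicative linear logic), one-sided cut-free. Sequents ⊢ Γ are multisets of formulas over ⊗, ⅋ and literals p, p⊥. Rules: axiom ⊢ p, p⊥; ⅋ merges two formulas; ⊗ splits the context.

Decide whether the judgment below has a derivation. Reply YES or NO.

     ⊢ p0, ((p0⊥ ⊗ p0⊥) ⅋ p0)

Proof tree:
[⅋]  ⊢ p0, ((p0⊥ ⊗ p0⊥) ⅋ p0)
  [⊗]  ⊢ p0, p0, (p0⊥ ⊗ p0⊥)
    [Ax]  ⊢ p0, p0⊥
    [Ax]  ⊢ p0, p0⊥

Result: YES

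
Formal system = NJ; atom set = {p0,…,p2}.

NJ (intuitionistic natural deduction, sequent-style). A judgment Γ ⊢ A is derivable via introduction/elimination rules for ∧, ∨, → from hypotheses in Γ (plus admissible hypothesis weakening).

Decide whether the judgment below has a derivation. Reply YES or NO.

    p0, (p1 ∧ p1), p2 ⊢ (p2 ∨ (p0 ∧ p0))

Proof tree:
[Wk] p0, (p1 ∧ p1), p2 ⊢ (p2 ∨ (p0 ∧ p0))
  [Wk] p0, (p1 ∧ p1) ⊢ (p2 ∨ (p0 ∧ p0))
    [∨I₂] p0 ⊢ (p2 ∨ (p0 ∧ p0))
      [∧I] p0 ⊢ (p0 ∧ p0)
        [Ax] p0 ⊢ p0
        [Ax] p0 ⊢ p0

Result: YES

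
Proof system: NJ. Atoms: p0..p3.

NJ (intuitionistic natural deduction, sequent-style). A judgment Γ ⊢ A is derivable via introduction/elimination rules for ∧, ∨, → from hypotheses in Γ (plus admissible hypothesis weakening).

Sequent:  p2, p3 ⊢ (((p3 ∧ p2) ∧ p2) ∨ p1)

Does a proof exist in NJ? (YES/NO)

Derivation (root first):
[∨I₁] p2, p3 ⊢ (((p3 ∧ p2) ∧ p2) ∨ p1)
  [∧I] p2, p3 ⊢ ((p3 ∧ p2) ∧ p2)
    [∧I] p2, p3 ⊢ (p3 ∧ p2)
      [Ax] p3 ⊢ p3
      [Ax] p2 ⊢ p2
    [Ax] p2 ⊢ p2

Result: YES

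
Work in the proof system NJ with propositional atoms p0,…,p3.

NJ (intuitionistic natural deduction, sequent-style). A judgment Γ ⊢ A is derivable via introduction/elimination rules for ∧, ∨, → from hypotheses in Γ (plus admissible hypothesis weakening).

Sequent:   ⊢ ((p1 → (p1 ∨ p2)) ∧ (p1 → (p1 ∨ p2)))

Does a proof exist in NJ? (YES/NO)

Derivation trace:
[∧I]  ⊢ ((p1 → (p1 ∨ p2)) ∧ (p1 → (p1 ∨ p2)))
  [→I]  ⊢ (p1 → (p1 ∨ p2))
    [∨I₁] p1 ⊢ (p1 ∨ p2)
      [Ax] p1 ⊢ p1
  [→I]  ⊢ (p1 → (p1 ∨ p2))
    [∨I₁] p1 ⊢ (p1 ∨ p2)
      [Ax] p1 ⊢ p1

Result: YES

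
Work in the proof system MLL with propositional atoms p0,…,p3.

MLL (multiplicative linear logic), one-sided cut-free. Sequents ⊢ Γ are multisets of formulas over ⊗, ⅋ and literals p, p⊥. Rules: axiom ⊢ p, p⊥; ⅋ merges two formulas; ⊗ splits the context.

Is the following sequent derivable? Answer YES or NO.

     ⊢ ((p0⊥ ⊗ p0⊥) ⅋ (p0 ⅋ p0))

Proof tree:
[⅋]  ⊢ ((p0⊥ ⊗ p0⊥) ⅋ (p0 ⅋ p0))
  [⅋]  ⊢ (p0⊥ ⊗ p0⊥), (p0 ⅋ p0)
    [⊗]  ⊢ p0, p0, (p0⊥ ⊗ p0⊥)
      [Ax]  ⊢ p0, p0⊥
      [Ax]  ⊢ p0, p0⊥

Result: YES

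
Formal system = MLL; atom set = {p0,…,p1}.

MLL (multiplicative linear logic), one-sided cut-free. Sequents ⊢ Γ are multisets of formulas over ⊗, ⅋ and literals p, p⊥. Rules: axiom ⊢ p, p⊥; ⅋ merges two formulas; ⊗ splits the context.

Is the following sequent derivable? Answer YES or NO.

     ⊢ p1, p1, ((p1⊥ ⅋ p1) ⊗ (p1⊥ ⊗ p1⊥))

Derivation (root first):
[⊗]  ⊢ p1, p1, ((p1⊥ ⅋ p1) ⊗ (p1⊥ ⊗ p1⊥))
  [⅋]  ⊢ (p1⊥ ⅋ p1)
    [Ax]  ⊢ p1, p1⊥
  [⊗]  ⊢ p1, p1, (p1⊥ ⊗ p1⊥)
    [Ax]  ⊢ p1, p1⊥
    [Ax]  ⊢ p1, p1⊥

Result: YES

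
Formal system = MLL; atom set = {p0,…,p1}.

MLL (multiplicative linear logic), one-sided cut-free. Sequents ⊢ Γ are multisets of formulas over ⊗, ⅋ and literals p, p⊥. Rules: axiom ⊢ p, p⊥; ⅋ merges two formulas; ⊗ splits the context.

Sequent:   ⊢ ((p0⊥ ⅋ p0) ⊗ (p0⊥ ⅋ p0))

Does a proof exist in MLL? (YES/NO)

Derivation (root first):
[⊗]  ⊢ ((p0⊥ ⅋ p0) ⊗ (p0⊥ ⅋ p0))
  [⅋]  ⊢ (p0⊥ ⅋ p0)
    [Ax]  ⊢ p0, p0⊥
  [⅋]  ⊢ (p0⊥ ⅋ p0)
    [Ax]  ⊢ p0, p0⊥

Result: YES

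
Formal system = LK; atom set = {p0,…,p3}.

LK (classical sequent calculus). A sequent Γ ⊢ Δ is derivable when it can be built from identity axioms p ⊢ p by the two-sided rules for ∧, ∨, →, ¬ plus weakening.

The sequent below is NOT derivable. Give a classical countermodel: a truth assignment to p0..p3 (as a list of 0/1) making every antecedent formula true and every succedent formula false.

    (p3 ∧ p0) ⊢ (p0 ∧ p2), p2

Enumerate valuations to refute Γ ⊢ Δ:
  v=0000: Γ:[(p3 ∧ p0)=F] Δ:[(p0 ∧ p2)=F, p2=F] refutes=False
  v=0001: Γ:[(p3 ∧ p0)=F] Δ:[(p0 ∧ p2)=F, p2=F] refutes=False
  v=0010: Γ:[(p3 ∧ p0)=F] Δ:[(p0 ∧ p2)=F, p2=T] refutes=False
  v=0011: Γ:[(p3 ∧ p0)=F] Δ:[(p0 ∧ p2)=F, p2=T] refutes=False
  v=0100: Γ:[(p3 ∧ p0)=F] Δ:[(p0 ∧ p2)=F, p2=F] refutes=False
  v=0101: Γ:[(p3 ∧ p0)=F] Δ:[(p0 ∧ p2)=F, p2=F] refutes=False
  v=0110: Γ:[(p3 ∧ p0)=F] Δ:[(p0 ∧ p2)=F, p2=T] refutes=False
  v=0111: Γ:[(p3 ∧ p0)=F] Δ:[(p0 ∧ p2)=F, p2=T] refutes=False
  v=1000: Γ:[(p3 ∧ p0)=F] Δ:[(p0 ∧ p2)=F, p2=F] refutes=False
  v=1001: Γ:[(p3 ∧ p0)=T] Δ:[(p0 ∧ p2)=F, p2=F] refutes=True  ← countermodel

Result: [1, 0, 0, 1]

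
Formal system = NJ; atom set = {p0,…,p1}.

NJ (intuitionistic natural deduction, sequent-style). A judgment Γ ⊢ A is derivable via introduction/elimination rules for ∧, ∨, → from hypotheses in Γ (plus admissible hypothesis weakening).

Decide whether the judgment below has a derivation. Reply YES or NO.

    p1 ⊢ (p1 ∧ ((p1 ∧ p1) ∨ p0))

Proof tree:
[∧I] p1 ⊢ (p1 ∧ ((p1 ∧ p1) ∨ p0))
  [Ax] p1 ⊢ p1
  [∨I₁] p1, p1 ⊢ ((p1 ∧ p1) ∨ p0)
    [Wk] p1, p1 ⊢ (p1 ∧ p1)
      [∧I] p1 ⊢ (p1 ∧ p1)
        [Ax] p1 ⊢ p1
        [Ax] p1 ⊢ p1

Result: YES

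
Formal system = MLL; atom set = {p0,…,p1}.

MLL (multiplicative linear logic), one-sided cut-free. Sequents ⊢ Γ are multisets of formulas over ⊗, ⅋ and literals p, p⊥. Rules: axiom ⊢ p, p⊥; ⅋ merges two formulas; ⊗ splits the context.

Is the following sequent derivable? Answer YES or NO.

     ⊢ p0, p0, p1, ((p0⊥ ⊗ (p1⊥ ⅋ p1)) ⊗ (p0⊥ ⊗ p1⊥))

Proof tree:
[⊗]  ⊢ p0, p0, p1, ((p0⊥ ⊗ (p1⊥ ⅋ p1)) ⊗ (p0⊥ ⊗ p1⊥))
  [⊗]  ⊢ p0, (p0⊥ ⊗ (p1⊥ ⅋ p1))
    [Ax]  ⊢ p0, p0⊥
    [⅋]  ⊢ (p1⊥ ⅋ p1)
      [Ax]  ⊢ p1, p1⊥
  [⊗]  ⊢ p0, p1, (p0⊥ ⊗ p1⊥)
    [Ax]  ⊢ p0, p0⊥
    [Ax]  ⊢ p1, p1⊥

Result: YES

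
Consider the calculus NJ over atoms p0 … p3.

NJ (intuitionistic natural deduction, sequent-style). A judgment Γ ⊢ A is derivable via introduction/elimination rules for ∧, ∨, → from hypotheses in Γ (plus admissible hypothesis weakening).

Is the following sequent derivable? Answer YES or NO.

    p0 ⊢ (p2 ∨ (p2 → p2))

Derivation (root first):
[∨I₂] p0 ⊢ (p2 ∨ (p2 → p2))
  [Wk] p0 ⊢ (p2 → p2)
    [→I]  ⊢ (p2 → p2)
      [Ax] p2 ⊢ p2

Result: YES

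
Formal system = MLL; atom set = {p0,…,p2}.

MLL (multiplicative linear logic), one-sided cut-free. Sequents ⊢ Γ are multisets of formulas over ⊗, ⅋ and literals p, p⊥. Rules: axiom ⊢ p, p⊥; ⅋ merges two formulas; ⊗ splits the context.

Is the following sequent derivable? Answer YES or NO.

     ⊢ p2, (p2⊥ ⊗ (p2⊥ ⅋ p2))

Proof tree:
[⊗]  ⊢ p2, (p2⊥ ⊗ (p2⊥ ⅋ p2))
  [Ax]  ⊢ p2, p2⊥
  [⅋]  ⊢ (p2⊥ ⅋ p2)
    [Ax]  ⊢ p2, p2⊥

Result: YES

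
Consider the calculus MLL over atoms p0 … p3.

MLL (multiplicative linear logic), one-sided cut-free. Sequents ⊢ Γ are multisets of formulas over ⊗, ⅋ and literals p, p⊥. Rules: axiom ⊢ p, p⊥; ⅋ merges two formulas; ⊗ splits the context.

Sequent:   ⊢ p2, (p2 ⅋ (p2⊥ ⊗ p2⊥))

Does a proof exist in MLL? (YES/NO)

Derivation trace:
[⅋]  ⊢ p2, (p2 ⅋ (p2⊥ ⊗ p2⊥))
  [⊗]  ⊢ p2, p2, (p2⊥ ⊗ p2⊥)
    [Ax]  ⊢ p2, p2⊥
    [Ax]  ⊢ p2, p2⊥

Result: YES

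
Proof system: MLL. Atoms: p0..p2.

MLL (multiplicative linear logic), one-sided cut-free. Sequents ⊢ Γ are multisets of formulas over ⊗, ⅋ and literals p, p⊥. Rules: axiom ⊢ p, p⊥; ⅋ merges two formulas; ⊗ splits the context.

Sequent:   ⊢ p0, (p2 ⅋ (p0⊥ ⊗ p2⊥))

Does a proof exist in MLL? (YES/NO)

Derivation (root first):
[⅋]  ⊢ p0, (p2 ⅋ (p0⊥ ⊗ p2⊥))
  [⊗]  ⊢ p0, p2, (p0⊥ ⊗ p2⊥)
    [Ax]  ⊢ p0, p0⊥
    [Ax]  ⊢ p2, p2⊥

Result: YES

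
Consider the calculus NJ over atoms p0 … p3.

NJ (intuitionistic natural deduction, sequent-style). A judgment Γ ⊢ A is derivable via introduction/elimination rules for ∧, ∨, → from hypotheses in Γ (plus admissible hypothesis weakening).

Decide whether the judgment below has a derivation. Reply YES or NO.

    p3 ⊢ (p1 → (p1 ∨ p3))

Proof tree:
[→I] p3 ⊢ (p1 → (p1 ∨ p3))
  [Wk] p3, p1 ⊢ (p1 ∨ p3)
    [∨I₂] p3 ⊢ (p1 ∨ p3)
      [Ax] p3 ⊢ p3

Result: YES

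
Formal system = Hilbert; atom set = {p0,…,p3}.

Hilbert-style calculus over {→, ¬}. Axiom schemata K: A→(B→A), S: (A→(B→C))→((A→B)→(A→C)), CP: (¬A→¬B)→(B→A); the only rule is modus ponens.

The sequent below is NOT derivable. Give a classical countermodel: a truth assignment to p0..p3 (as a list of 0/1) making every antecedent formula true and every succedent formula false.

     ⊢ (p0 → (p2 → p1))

Enumerate valuations to refute Γ ⊢ Δ:
  v=0000: Γ:[] Δ:[(p0 → (p2 → p1))=T] refutes=False
  v=0001: Γ:[] Δ:[(p0 → (p2 → p1))=T] refutes=False
  v=0010: Γ:[] Δ:[(p0 → (p2 → p1))=T] refutes=False
  v=0011: Γ:[] Δ:[(p0 → (p2 → p1))=T] refutes=False
  v=0100: Γ:[] Δ:[(p0 → (p2 → p1))=T] refutes=False
  v=0101: Γ:[] Δ:[(p0 → (p2 → p1))=T] refutes=False
  v=0110: Γ:[] Δ:[(p0 → (p2 → p1))=T] refutes=False
  v=0111: Γ:[] Δ:[(p0 → (p2 → p1))=T] refutes=False
  v=1000: Γ:[] Δ:[(p0 → (p2 → p1))=T] refutes=False
  v=1001: Γ:[] Δ:[(p0 → (p2 → p1))=T] refutes=False
  v=1010: Γ:[] Δ:[(p0 → (p2 → p1))=F] refutes=True  ← countermodel

Result: [1, 0, 1, 0]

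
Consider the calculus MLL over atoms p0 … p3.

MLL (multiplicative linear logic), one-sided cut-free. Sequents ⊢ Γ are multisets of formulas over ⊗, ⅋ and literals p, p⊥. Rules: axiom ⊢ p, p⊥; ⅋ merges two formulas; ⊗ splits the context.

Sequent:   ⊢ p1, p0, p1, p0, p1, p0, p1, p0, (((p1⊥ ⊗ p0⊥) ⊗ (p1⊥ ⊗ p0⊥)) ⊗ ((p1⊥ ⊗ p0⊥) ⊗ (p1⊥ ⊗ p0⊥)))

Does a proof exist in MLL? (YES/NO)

Proof tree:
[⊗]  ⊢ p1, p0, p1, p0, p1, p0, p1, p0, (((p1⊥ ⊗ p0⊥) ⊗ (p1⊥ ⊗ p0⊥)) ⊗ ((p1⊥ ⊗ p0⊥) ⊗ (p1⊥ ⊗ p0⊥)))
  [⊗]  ⊢ p1, p0, p1, p0, ((p1⊥ ⊗ p0⊥) ⊗ (p1⊥ ⊗ p0⊥))
    [⊗]  ⊢ p1, p0, (p1⊥ ⊗ p0⊥)
      [Ax]  ⊢ p1, p1⊥
      [Ax]  ⊢ p0, p0⊥
    [⊗]  ⊢ p1, p0, (p1⊥ ⊗ p0⊥)
      [Ax]  ⊢ p1, p1⊥
      [Ax]  ⊢ p0, p0⊥
  [⊗]  ⊢ p1, p0, p1, p0, ((p1⊥ ⊗ p0⊥) ⊗ (p1⊥ ⊗ p0⊥))
    [⊗]  ⊢ p1, p0, (p1⊥ ⊗ p0⊥)
      [Ax]  ⊢ p1, p1⊥
      [Ax]  ⊢ p0, p0⊥
    [⊗]  ⊢ p1, p0, (p1⊥ ⊗ p0⊥)
      [Ax]  ⊢ p1, p1⊥
      [Ax]  ⊢ p0, p0⊥

Result: YES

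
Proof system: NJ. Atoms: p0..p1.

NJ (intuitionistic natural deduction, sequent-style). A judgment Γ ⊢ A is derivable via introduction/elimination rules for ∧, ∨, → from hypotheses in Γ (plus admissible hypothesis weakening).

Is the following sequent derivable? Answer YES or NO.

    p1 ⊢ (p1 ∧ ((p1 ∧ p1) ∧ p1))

Derivation trace:
[∧I] p1 ⊢ (p1 ∧ ((p1 ∧ p1) ∧ p1))
  [Ax] p1 ⊢ p1
  [∧I] p1 ⊢ ((p1 ∧ p1) ∧ p1)
    [∧I] p1 ⊢ (p1 ∧ p1)
      [Ax] p1 ⊢ p1
      [Ax] p1 ⊢ p1
    [Ax] p1 ⊢ p1

Result: YES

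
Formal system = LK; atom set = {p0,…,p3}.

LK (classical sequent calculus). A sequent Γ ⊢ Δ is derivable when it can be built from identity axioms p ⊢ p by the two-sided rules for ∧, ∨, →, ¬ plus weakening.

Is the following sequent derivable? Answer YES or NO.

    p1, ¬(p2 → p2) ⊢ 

Derivation trace:
[¬L] p1, ¬(p2 → p2) ⊢ 
  [WL] p1 ⊢ (p2 → p2)
    [→R]  ⊢ (p2 → p2)
      [Ax] p2 ⊢ p2

Result: YES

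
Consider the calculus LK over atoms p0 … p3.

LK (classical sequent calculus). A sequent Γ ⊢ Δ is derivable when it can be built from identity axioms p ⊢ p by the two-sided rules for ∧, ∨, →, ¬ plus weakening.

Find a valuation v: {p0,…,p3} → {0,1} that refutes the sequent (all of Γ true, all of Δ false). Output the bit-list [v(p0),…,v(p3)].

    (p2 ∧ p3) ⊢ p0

Truth-table refutation:
  v=0000: Γ:[(p2 ∧ p3)=F] Δ:[p0=F] refutes=False
  v=0001: Γ:[(p2 ∧ p3)=F] Δ:[p0=F] refutes=False
  v=0010: Γ:[(p2 ∧ p3)=F] Δ:[p0=F] refutes=False
  v=0011: Γ:[(p2 ∧ p3)=T] Δ:[p0=F] refutes=True  ← countermodel

Result: [0, 0, 1, 1]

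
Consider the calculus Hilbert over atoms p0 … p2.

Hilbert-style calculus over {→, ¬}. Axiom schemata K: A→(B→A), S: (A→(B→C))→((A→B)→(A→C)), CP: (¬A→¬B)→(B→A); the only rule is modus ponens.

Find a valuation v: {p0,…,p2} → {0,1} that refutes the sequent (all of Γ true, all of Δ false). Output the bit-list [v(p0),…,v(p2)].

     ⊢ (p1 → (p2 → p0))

Search for a countermodel by truth-table:
  v=000: Γ:[] Δ:[(p1 → (p2 → p0))=T] refutes=False
  v=001: Γ:[] Δ:[(p1 → (p2 → p0))=T] refutes=False
  v=010: Γ:[] Δ:[(p1 → (p2 → p0))=T] refutes=False
  v=011: Γ:[] Δ:[(p1 → (p2 → p0))=F] refutes=True  ← countermodel

Result: [0, 1, 1]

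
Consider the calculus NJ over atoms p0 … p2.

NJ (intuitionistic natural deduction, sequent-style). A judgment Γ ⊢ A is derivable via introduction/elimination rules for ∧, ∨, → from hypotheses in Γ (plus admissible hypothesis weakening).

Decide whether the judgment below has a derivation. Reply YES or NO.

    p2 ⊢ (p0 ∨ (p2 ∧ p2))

Derivation (root first):
[∨I₂] p2 ⊢ (p0 ∨ (p2 ∧ p2))
  [∧I] p2 ⊢ (p2 ∧ p2)
    [Ax] p2 ⊢ p2
    [Ax] p2 ⊢ p2

Result: YES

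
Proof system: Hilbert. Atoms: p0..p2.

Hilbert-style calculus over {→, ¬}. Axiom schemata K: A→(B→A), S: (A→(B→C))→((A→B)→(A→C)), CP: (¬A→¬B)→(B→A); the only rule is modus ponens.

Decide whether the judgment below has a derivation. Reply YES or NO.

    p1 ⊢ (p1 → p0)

Search for a countermodel by truth-table:
  v=000: Γ:[p1=F] Δ:[(p1 → p0)=T] refutes=False
  v=001: Γ:[p1=F] Δ:[(p1 → p0)=T] refutes=False
  v=010: Γ:[p1=T] Δ:[(p1 → p0)=F] refutes=True  ← countermodel

Result: NO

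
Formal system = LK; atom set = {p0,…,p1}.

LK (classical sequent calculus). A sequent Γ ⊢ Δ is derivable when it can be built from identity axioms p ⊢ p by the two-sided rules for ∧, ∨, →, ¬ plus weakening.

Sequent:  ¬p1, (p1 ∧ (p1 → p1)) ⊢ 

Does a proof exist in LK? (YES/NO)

Proof tree:
[∧L] ¬p1, (p1 ∧ (p1 → p1)) ⊢ 
  [¬L] p1, (p1 → p1), ¬p1 ⊢ 
    [→L] p1, (p1 → p1) ⊢ p1
      [Ax] p1 ⊢ p1
      [Ax] p1 ⊢ p1

Result: YES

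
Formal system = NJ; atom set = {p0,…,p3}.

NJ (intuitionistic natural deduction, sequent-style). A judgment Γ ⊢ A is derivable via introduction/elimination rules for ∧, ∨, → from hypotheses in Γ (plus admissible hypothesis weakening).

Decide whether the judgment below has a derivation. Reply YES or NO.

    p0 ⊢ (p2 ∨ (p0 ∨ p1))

Proof tree:
[∨I₂] p0 ⊢ (p2 ∨ (p0 ∨ p1))
  [∨I₁] p0 ⊢ (p0 ∨ p1)
    [Ax] p0 ⊢ p0

Result: YES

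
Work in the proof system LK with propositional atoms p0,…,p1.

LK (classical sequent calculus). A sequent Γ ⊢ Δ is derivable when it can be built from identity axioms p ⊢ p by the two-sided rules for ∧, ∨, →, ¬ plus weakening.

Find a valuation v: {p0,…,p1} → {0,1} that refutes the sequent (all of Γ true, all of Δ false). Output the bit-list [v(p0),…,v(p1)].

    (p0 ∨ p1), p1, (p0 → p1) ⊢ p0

Truth-table refutation:
  v=00: Γ:[(p0 ∨ p1)=F, p1=F, (p0 → p1)=T] Δ:[p0=F] refutes=False
  v=01: Γ:[(p0 ∨ p1)=T, p1=T, (p0 → p1)=T] Δ:[p0=F] refutes=True  ← countermodel

Result: [0, 1]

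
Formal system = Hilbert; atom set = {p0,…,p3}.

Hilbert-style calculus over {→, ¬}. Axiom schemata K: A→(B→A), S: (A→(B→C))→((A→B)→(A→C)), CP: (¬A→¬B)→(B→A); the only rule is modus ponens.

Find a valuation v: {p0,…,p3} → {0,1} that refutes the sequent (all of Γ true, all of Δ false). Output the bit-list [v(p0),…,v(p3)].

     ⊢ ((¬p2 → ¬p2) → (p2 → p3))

Search for a countermodel by truth-table:
  v=0000: Γ:[] Δ:[((¬p2 → ¬p2) → (p2 → p3))=T] refutes=False
  v=0001: Γ:[] Δ:[((¬p2 → ¬p2) → (p2 → p3))=T] refutes=False
  v=0010: Γ:[] Δ:[((¬p2 → ¬p2) → (p2 → p3))=F] refutes=True  ← countermodel

Result: [0, 0, 1, 0]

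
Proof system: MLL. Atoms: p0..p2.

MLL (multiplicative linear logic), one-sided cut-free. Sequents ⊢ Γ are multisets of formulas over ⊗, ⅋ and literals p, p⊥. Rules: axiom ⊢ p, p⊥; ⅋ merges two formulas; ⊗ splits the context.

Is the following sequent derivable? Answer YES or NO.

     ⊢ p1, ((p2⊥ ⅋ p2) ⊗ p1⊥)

Proof tree:
[⊗]  ⊢ p1, ((p2⊥ ⅋ p2) ⊗ p1⊥)
  [⅋]  ⊢ (p2⊥ ⅋ p2)
    [Ax]  ⊢ p2, p2⊥
  [Ax]  ⊢ p1, p1⊥

Result: YES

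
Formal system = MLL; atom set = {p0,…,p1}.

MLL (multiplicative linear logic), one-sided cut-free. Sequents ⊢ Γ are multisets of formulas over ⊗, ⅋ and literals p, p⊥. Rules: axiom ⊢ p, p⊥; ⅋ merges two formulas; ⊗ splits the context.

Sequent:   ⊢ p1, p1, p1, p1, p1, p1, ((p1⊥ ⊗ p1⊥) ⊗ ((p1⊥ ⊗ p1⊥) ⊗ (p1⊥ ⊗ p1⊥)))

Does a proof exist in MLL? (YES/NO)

Derivation (root first):
[⊗]  ⊢ p1, p1, p1, p1, p1, p1, ((p1⊥ ⊗ p1⊥) ⊗ ((p1⊥ ⊗ p1⊥) ⊗ (p1⊥ ⊗ p1⊥)))
  [⊗]  ⊢ p1, p1, (p1⊥ ⊗ p1⊥)
    [Ax]  ⊢ p1, p1⊥
    [Ax]  ⊢ p1, p1⊥
  [⊗]  ⊢ p1, p1, p1, p1, ((p1⊥ ⊗ p1⊥) ⊗ (p1⊥ ⊗ p1⊥))
    [⊗]  ⊢ p1, p1, (p1⊥ ⊗ p1⊥)
      [Ax]  ⊢ p1, p1⊥
      [Ax]  ⊢ p1, p1⊥
    [⊗]  ⊢ p1, p1, (p1⊥ ⊗ p1⊥)
      [Ax]  ⊢ p1, p1⊥
      [Ax]  ⊢ p1, p1⊥

Result: YES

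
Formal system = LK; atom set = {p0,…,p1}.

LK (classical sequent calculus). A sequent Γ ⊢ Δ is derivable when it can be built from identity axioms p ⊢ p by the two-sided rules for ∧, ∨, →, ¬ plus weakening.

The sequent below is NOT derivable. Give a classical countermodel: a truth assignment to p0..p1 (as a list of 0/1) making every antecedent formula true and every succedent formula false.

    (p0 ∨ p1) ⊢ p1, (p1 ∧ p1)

Search for a countermodel by truth-table:
  v=00: Γ:[(p0 ∨ p1)=F] Δ:[p1=F, (p1 ∧ p1)=F] refutes=False
  v=01: Γ:[(p0 ∨ p1)=T] Δ:[p1=T, (p1 ∧ p1)=T] refutes=False
  v=10: Γ:[(p0 ∨ p1)=T] Δ:[p1=F, (p1 ∧ p1)=F] refutes=True  ← countermodel

Result: [1, 0]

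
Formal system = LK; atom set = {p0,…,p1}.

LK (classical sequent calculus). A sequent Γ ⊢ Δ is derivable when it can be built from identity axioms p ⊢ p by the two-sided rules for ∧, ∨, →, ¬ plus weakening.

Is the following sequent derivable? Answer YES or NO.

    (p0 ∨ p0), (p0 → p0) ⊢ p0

Proof tree:
[→L] (p0 ∨ p0), (p0 → p0) ⊢ p0
  [∨L] (p0 ∨ p0) ⊢ p0
    [Ax] p0 ⊢ p0
    [Ax] p0 ⊢ p0
  [Ax] p0 ⊢ p0

Result: YES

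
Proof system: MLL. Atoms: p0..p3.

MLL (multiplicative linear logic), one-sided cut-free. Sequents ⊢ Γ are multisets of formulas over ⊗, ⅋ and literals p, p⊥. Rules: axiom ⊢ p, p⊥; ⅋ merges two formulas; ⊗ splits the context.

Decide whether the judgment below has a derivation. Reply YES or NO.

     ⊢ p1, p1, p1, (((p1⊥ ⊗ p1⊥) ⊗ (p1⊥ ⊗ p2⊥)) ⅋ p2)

Derivation trace:
[⅋]  ⊢ p1, p1, p1, (((p1⊥ ⊗ p1⊥) ⊗ (p1⊥ ⊗ p2⊥)) ⅋ p2)
  [⊗]  ⊢ p1, p1, p1, p2, ((p1⊥ ⊗ p1⊥) ⊗ (p1⊥ ⊗ p2⊥))
    [⊗]  ⊢ p1, p1, (p1⊥ ⊗ p1⊥)
      [Ax]  ⊢ p1, p1⊥
      [Ax]  ⊢ p1, p1⊥
    [⊗]  ⊢ p1, p2, (p1⊥ ⊗ p2⊥)
      [Ax]  ⊢ p1, p1⊥
      [Ax]  ⊢ p2, p2⊥

Result: YES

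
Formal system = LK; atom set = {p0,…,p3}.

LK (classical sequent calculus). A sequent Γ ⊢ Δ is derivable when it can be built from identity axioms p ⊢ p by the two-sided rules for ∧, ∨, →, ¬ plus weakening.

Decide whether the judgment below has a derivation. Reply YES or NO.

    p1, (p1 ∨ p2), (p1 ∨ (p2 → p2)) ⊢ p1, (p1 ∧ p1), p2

Proof tree:
[∨L] p1, (p1 ∨ p2), (p1 ∨ (p2 → p2)) ⊢ p1, (p1 ∧ p1), p2
  [WL] p1, p1 ⊢ p1
    [Ax] p1 ⊢ p1
  [→L] (p1 ∨ p2), (p2 → p2) ⊢ (p1 ∧ p1), p2
    [∨L] (p1 ∨ p2) ⊢ (p1 ∧ p1), p2
      [∧R] p1 ⊢ (p1 ∧ p1)
        [Ax] p1 ⊢ p1
        [Ax] p1 ⊢ p1
      [Ax] p2 ⊢ p2
    [Ax] p2 ⊢ p2

Result: YES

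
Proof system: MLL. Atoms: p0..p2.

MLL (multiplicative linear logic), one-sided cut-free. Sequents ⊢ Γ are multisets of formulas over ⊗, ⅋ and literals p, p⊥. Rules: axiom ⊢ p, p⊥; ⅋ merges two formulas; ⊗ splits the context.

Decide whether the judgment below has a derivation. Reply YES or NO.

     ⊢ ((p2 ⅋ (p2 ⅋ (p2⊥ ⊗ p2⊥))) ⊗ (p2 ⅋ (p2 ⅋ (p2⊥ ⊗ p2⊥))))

Derivation (root first):
[⊗]  ⊢ ((p2 ⅋ (p2 ⅋ (p2⊥ ⊗ p2⊥))) ⊗ (p2 ⅋ (p2 ⅋ (p2⊥ ⊗ p2⊥))))
  [⅋]  ⊢ (p2 ⅋ (p2 ⅋ (p2⊥ ⊗ p2⊥)))
    [⅋]  ⊢ p2, (p2 ⅋ (p2⊥ ⊗ p2⊥))
      [⊗]  ⊢ p2, p2, (p2⊥ ⊗ p2⊥)
        [Ax]  ⊢ p2, p2⊥
        [Ax]  ⊢ p2, p2⊥
  [⅋]  ⊢ (p2 ⅋ (p2 ⅋ (p2⊥ ⊗ p2⊥)))
    [⅋]  ⊢ p2, (p2 ⅋ (p2⊥ ⊗ p2⊥))
      [⊗]  ⊢ p2, p2, (p2⊥ ⊗ p2⊥)
        [Ax]  ⊢ p2, p2⊥
        [Ax]  ⊢ p2, p2⊥

Result: YES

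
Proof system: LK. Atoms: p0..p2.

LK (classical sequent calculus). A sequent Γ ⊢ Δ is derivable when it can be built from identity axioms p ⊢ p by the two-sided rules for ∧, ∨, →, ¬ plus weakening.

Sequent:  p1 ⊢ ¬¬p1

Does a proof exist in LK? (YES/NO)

Proof tree:
[¬R] p1 ⊢ ¬¬p1
  [¬L] p1, ¬p1 ⊢ 
    [Ax] p1 ⊢ p1

Result: YES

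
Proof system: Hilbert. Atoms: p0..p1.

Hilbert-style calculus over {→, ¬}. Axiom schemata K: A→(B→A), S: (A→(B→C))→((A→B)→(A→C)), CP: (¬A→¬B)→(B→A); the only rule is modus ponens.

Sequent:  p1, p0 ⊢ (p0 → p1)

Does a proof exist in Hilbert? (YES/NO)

Proof tree:
[MP] p1, p0 ⊢ (p0 → p1)
  [K]  ⊢ (p1 → (p0 → p1))
  [MP] p1, p0 ⊢ p1
    [MP] p1 ⊢ (p0 → p1)
      [K]  ⊢ (p1 → (p0 → p1))
      [Hyp] p1 ⊢ p1
    [Hyp] p0 ⊢ p0

Result: YES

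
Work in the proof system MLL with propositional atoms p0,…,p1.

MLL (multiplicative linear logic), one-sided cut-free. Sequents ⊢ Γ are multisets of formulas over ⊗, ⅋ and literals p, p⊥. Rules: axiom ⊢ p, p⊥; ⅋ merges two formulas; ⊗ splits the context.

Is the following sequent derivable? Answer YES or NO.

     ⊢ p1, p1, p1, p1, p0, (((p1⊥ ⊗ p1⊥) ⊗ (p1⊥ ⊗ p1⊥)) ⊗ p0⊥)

Derivation (root first):
[⊗]  ⊢ p1, p1, p1, p1, p0, (((p1⊥ ⊗ p1⊥) ⊗ (p1⊥ ⊗ p1⊥)) ⊗ p0⊥)
  [⊗]  ⊢ p1, p1, p1, p1, ((p1⊥ ⊗ p1⊥) ⊗ (p1⊥ ⊗ p1⊥))
    [⊗]  ⊢ p1, p1, (p1⊥ ⊗ p1⊥)
      [Ax]  ⊢ p1, p1⊥
      [Ax]  ⊢ p1, p1⊥
    [⊗]  ⊢ p1, p1, (p1⊥ ⊗ p1⊥)
      [Ax]  ⊢ p1, p1⊥
      [Ax]  ⊢ p1, p1⊥
  [Ax]  ⊢ p0, p0⊥

Result: YES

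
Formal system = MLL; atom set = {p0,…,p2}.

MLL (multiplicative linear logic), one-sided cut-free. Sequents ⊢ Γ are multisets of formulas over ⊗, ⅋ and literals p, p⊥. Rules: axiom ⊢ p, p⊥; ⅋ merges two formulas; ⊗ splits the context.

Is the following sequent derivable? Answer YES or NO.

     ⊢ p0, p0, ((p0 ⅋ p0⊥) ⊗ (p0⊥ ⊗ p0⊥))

Proof tree:
[⊗]  ⊢ p0, p0, ((p0 ⅋ p0⊥) ⊗ (p0⊥ ⊗ p0⊥))
  [⅋]  ⊢ (p0 ⅋ p0⊥)
    [Ax]  ⊢ p0, p0⊥
  [⊗]  ⊢ p0, p0, (p0⊥ ⊗ p0⊥)
    [Ax]  ⊢ p0, p0⊥
    [Ax]  ⊢ p0, p0⊥

Result: YES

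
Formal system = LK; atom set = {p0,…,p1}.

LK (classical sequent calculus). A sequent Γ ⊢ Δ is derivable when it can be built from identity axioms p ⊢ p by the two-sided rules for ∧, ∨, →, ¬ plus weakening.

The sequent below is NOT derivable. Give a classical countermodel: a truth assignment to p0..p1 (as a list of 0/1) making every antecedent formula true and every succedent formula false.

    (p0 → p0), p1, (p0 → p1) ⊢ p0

Enumerate valuations to refute Γ ⊢ Δ:
  v=00: Γ:[(p0 → p0)=T, p1=F, (p0 → p1)=T] Δ:[p0=F] refutes=False
  v=01: Γ:[(p0 → p0)=T, p1=T, (p0 → p1)=T] Δ:[p0=F] refutes=True  ← countermodel

Result: [0, 1]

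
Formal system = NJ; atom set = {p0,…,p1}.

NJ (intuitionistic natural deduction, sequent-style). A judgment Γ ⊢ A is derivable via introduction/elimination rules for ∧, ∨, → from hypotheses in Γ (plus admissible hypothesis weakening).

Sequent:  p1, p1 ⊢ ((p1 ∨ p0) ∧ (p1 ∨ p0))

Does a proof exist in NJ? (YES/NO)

Derivation (root first):
[Wk] p1, p1 ⊢ ((p1 ∨ p0) ∧ (p1 ∨ p0))
  [∧I] p1 ⊢ ((p1 ∨ p0) ∧ (p1 ∨ p0))
    [∨I₁] p1 ⊢ (p1 ∨ p0)
      [Ax] p1 ⊢ p1
    [∨I₁] p1 ⊢ (p1 ∨ p0)
      [Ax] p1 ⊢ p1

Result: YES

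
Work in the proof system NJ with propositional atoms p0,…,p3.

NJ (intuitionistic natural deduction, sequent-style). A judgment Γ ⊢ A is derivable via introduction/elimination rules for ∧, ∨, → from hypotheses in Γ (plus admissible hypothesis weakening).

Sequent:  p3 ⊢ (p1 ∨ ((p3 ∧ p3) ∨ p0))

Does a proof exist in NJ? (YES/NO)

Derivation trace:
[∨I₂] p3 ⊢ (p1 ∨ ((p3 ∧ p3) ∨ p0))
  [∨I₁] p3 ⊢ ((p3 ∧ p3) ∨ p0)
    [∧I] p3 ⊢ (p3 ∧ p3)
      [Ax] p3 ⊢ p3
      [Ax] p3 ⊢ p3

Result: YES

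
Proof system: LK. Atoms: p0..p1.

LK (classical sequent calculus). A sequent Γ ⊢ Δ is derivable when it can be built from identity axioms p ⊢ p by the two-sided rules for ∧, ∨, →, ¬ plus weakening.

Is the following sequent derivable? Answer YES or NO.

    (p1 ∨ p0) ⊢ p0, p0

Search for a countermodel by truth-table:
  v=00: Γ:[(p1 ∨ p0)=F] Δ:[p0=F, p0=F] refutes=False
  v=01: Γ:[(p1 ∨ p0)=T] Δ:[p0=F, p0=F] refutes=True  ← countermodel

Result: NO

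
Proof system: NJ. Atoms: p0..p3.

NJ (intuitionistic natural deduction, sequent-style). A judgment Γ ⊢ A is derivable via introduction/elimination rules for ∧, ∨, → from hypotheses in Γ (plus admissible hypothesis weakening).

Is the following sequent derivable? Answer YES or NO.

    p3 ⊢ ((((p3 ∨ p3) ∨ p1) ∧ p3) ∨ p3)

Derivation (root first):
[∨I₁] p3 ⊢ ((((p3 ∨ p3) ∨ p1) ∧ p3) ∨ p3)
  [∧I] p3 ⊢ (((p3 ∨ p3) ∨ p1) ∧ p3)
    [∨I₁] p3 ⊢ ((p3 ∨ p3) ∨ p1)
      [∨I₁] p3 ⊢ (p3 ∨ p3)
        [Ax] p3 ⊢ p3
    [Ax] p3 ⊢ p3

Result: YES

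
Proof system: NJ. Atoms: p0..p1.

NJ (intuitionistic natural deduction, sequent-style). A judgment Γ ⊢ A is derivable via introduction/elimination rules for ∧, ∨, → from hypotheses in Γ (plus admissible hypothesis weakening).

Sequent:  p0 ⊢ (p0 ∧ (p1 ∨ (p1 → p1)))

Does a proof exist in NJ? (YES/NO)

Derivation trace:
[∧I] p0 ⊢ (p0 ∧ (p1 ∨ (p1 → p1)))
  [Ax] p0 ⊢ p0
  [∨I₂]  ⊢ (p1 ∨ (p1 → p1))
    [→I]  ⊢ (p1 → p1)
      [Ax] p1 ⊢ p1

Result: YES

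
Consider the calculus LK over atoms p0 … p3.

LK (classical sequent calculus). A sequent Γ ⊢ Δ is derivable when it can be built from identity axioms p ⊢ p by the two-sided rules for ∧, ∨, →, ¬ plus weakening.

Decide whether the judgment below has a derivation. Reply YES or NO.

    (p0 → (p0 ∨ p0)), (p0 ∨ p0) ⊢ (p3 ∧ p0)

Truth-table refutation:
  v=0000: Γ:[(p0 → (p0 ∨ p0))=T, (p0 ∨ p0)=F] Δ:[(p3 ∧ p0)=F] refutes=False
  v=0001: Γ:[(p0 → (p0 ∨ p0))=T, (p0 ∨ p0)=F] Δ:[(p3 ∧ p0)=F] refutes=False
  v=0010: Γ:[(p0 → (p0 ∨ p0))=T, (p0 ∨ p0)=F] Δ:[(p3 ∧ p0)=F] refutes=False
  v=0011: Γ:[(p0 → (p0 ∨ p0))=T, (p0 ∨ p0)=F] Δ:[(p3 ∧ p0)=F] refutes=False
  v=0100: Γ:[(p0 → (p0 ∨ p0))=T, (p0 ∨ p0)=F] Δ:[(p3 ∧ p0)=F] refutes=False
  v=0101: Γ:[(p0 → (p0 ∨ p0))=T, (p0 ∨ p0)=F] Δ:[(p3 ∧ p0)=F] refutes=False
  v=0110: Γ:[(p0 → (p0 ∨ p0))=T, (p0 ∨ p0)=F] Δ:[(p3 ∧ p0)=F] refutes=False
  v=0111: Γ:[(p0 → (p0 ∨ p0))=T, (p0 ∨ p0)=F] Δ:[(p3 ∧ p0)=F] refutes=False
  v=1000: Γ:[(p0 → (p0 ∨ p0))=T, (p0 ∨ p0)=T] Δ:[(p3 ∧ p0)=F] refutes=True  ← countermodel

Result: NO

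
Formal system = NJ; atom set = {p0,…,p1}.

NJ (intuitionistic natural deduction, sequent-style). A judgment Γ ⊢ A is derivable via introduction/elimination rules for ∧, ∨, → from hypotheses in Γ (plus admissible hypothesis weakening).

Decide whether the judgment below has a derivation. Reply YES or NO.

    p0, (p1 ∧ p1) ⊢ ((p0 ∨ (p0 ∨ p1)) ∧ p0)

Proof tree:
[Wk] p0, (p1 ∧ p1) ⊢ ((p0 ∨ (p0 ∨ p1)) ∧ p0)
  [∧I] p0 ⊢ ((p0 ∨ (p0 ∨ p1)) ∧ p0)
    [∨I₂] p0 ⊢ (p0 ∨ (p0 ∨ p1))
      [∨I₁] p0 ⊢ (p0 ∨ p1)
        [Ax] p0 ⊢ p0
    [Ax] p0 ⊢ p0

Result: YES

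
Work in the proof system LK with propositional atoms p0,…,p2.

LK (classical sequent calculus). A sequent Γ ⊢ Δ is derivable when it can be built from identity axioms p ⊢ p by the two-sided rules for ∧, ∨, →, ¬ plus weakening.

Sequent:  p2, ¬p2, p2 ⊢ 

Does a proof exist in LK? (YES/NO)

Proof tree:
[WL] p2, ¬p2, p2 ⊢ 
  [¬L] p2, ¬p2 ⊢ 
    [Ax] p2 ⊢ p2

Result: YES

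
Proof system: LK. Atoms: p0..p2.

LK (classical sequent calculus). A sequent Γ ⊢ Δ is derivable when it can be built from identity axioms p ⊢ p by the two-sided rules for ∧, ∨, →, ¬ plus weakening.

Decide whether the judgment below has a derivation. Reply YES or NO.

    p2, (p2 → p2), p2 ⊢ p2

Proof tree:
[WL] p2, (p2 → p2), p2 ⊢ p2
  [→L] p2, (p2 → p2) ⊢ p2
    [Ax] p2 ⊢ p2
    [Ax] p2 ⊢ p2

Result: YES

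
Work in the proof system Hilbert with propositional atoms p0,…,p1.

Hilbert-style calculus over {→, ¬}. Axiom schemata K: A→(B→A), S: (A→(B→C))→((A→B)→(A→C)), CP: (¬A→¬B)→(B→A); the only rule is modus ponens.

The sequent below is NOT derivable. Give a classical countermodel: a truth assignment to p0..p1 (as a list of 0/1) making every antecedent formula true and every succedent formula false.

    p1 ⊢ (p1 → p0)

Truth-table refutation:
  v=00: Γ:[p1=F] Δ:[(p1 → p0)=T] refutes=False
  v=01: Γ:[p1=T] Δ:[(p1 → p0)=F] refutes=True  ← countermodel

Result: [0, 1]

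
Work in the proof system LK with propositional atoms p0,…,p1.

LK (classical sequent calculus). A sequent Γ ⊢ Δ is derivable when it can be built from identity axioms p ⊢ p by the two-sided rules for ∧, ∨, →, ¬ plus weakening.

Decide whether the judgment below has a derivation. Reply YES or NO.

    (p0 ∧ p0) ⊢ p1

Search for a countermodel by truth-table:
  v=00: Γ:[(p0 ∧ p0)=F] Δ:[p1=F] refutes=False
  v=01: Γ:[(p0 ∧ p0)=F] Δ:[p1=T] refutes=False
  v=10: Γ:[(p0 ∧ p0)=T] Δ:[p1=F] refutes=True  ← countermodel

Result: NO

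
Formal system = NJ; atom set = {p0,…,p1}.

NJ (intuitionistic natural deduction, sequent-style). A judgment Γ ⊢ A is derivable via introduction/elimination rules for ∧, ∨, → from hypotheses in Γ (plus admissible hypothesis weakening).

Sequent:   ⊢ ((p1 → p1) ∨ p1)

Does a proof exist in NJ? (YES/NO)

Derivation trace:
[∨I₁]  ⊢ ((p1 → p1) ∨ p1)
  [→I]  ⊢ (p1 → p1)
    [Ax] p1 ⊢ p1

Result: YES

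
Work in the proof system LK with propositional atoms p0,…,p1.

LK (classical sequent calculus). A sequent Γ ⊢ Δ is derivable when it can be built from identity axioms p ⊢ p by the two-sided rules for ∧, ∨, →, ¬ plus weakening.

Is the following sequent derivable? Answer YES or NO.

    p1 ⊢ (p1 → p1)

Proof tree:
[WL] p1 ⊢ (p1 → p1)
  [→R]  ⊢ (p1 → p1)
    [Ax] p1 ⊢ p1

Result: YES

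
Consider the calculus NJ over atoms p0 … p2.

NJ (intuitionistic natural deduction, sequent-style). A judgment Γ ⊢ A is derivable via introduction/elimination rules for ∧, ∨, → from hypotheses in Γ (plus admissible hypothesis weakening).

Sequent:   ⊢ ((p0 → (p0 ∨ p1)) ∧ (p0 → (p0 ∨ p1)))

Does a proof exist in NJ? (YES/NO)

Proof tree:
[∧I]  ⊢ ((p0 → (p0 ∨ p1)) ∧ (p0 → (p0 ∨ p1)))
  [→I]  ⊢ (p0 → (p0 ∨ p1))
    [∨I₁] p0 ⊢ (p0 ∨ p1)
      [Ax] p0 ⊢ p0
  [→I]  ⊢ (p0 → (p0 ∨ p1))
    [∨I₁] p0 ⊢ (p0 ∨ p1)
      [Ax] p0 ⊢ p0

Result: YES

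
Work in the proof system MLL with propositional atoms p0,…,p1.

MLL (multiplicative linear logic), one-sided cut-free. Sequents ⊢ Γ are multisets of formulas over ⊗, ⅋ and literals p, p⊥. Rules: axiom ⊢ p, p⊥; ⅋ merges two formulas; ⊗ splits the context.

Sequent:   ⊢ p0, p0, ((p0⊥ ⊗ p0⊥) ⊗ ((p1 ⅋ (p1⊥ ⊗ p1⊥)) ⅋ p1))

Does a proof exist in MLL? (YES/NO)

Proof tree:
[⊗]  ⊢ p0, p0, ((p0⊥ ⊗ p0⊥) ⊗ ((p1 ⅋ (p1⊥ ⊗ p1⊥)) ⅋ p1))
  [⊗]  ⊢ p0, p0, (p0⊥ ⊗ p0⊥)
    [Ax]  ⊢ p0, p0⊥
    [Ax]  ⊢ p0, p0⊥
  [⅋]  ⊢ ((p1 ⅋ (p1⊥ ⊗ p1⊥)) ⅋ p1)
    [⅋]  ⊢ p1, (p1 ⅋ (p1⊥ ⊗ p1⊥))
      [⊗]  ⊢ p1, p1, (p1⊥ ⊗ p1⊥)
        [Ax]  ⊢ p1, p1⊥
        [Ax]  ⊢ p1, p1⊥

Result: YES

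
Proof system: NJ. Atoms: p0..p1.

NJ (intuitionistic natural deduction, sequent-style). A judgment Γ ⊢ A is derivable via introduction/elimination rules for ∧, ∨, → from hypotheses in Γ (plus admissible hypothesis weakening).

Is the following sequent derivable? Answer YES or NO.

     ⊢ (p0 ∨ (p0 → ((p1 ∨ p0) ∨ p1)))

Derivation trace:
[∨I₂]  ⊢ (p0 ∨ (p0 → ((p1 ∨ p0) ∨ p1)))
  [→I]  ⊢ (p0 → ((p1 ∨ p0) ∨ p1))
    [∨I₁] p0 ⊢ ((p1 ∨ p0) ∨ p1)
      [∨I₂] p0 ⊢ (p1 ∨ p0)
        [Ax] p0 ⊢ p0

Result: YES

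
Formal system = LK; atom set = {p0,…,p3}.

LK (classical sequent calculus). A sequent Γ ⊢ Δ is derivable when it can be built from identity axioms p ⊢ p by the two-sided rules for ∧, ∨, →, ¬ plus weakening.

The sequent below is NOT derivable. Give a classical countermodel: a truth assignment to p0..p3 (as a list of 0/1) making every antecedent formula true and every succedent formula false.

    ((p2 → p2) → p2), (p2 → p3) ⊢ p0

Truth-table refutation:
  v=0000: Γ:[((p2 → p2) → p2)=F, (p2 → p3)=T] Δ:[p0=F] refutes=False
  v=0001: Γ:[((p2 → p2) → p2)=F, (p2 → p3)=T] Δ:[p0=F] refutes=False
  v=0010: Γ:[((p2 → p2) → p2)=T, (p2 → p3)=F] Δ:[p0=F] refutes=False
  v=0011: Γ:[((p2 → p2) → p2)=T, (p2 → p3)=T] Δ:[p0=F] refutes=True  ← countermodel

Result: [0, 0, 1, 1]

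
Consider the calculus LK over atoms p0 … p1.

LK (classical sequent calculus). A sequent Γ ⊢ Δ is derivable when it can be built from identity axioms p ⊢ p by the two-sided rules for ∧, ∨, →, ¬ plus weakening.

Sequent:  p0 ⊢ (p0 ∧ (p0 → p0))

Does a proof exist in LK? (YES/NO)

Derivation trace:
[∧R] p0 ⊢ (p0 ∧ (p0 → p0))
  [Ax] p0 ⊢ p0
  [→R]  ⊢ (p0 → p0)
    [Ax] p0 ⊢ p0

Result: YES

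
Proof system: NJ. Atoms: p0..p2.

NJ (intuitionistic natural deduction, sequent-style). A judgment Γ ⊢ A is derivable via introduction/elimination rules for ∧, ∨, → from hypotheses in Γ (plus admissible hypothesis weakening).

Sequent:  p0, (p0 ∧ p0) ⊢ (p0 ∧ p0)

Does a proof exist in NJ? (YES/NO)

Proof tree:
[Wk] p0, (p0 ∧ p0) ⊢ (p0 ∧ p0)
  [∧I] p0 ⊢ (p0 ∧ p0)
    [Wk] p0, p0 ⊢ p0
      [Ax] p0 ⊢ p0
    [Wk] p0, p0 ⊢ p0
      [Ax] p0 ⊢ p0

Result: YES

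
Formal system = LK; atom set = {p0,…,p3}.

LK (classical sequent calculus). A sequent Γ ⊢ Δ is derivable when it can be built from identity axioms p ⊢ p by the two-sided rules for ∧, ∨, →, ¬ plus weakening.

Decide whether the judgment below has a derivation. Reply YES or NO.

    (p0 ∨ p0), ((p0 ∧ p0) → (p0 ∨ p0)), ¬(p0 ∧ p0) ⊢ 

Derivation (root first):
[¬L] (p0 ∨ p0), ((p0 ∧ p0) → (p0 ∨ p0)), ¬(p0 ∧ p0) ⊢ 
  [→L] (p0 ∨ p0), ((p0 ∧ p0) → (p0 ∨ p0)) ⊢ (p0 ∧ p0)
    [∧R] (p0 ∨ p0) ⊢ (p0 ∧ p0)
      [∨L] (p0 ∨ p0) ⊢ p0
        [Ax] p0 ⊢ p0
        [Ax] p0 ⊢ p0
      [∨L] (p0 ∨ p0) ⊢ p0
        [Ax] p0 ⊢ p0
        [Ax] p0 ⊢ p0
    [∧R] (p0 ∨ p0) ⊢ (p0 ∧ p0)
      [∨L] (p0 ∨ p0) ⊢ p0
        [Ax] p0 ⊢ p0
        [Ax] p0 ⊢ p0
      [∨L] (p0 ∨ p0) ⊢ p0
        [Ax] p0 ⊢ p0
        [Ax] p0 ⊢ p0

Result: YES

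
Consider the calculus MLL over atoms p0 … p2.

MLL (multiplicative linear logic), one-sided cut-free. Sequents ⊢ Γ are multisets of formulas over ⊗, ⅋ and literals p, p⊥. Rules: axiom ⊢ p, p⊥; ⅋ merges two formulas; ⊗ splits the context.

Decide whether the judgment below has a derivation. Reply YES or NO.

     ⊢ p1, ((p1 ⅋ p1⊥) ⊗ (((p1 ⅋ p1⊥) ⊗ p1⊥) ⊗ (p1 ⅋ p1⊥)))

Derivation trace:
[⊗]  ⊢ p1, ((p1 ⅋ p1⊥) ⊗ (((p1 ⅋ p1⊥) ⊗ p1⊥) ⊗ (p1 ⅋ p1⊥)))
  [⅋]  ⊢ (p1 ⅋ p1⊥)
    [Ax]  ⊢ p1, p1⊥
  [⊗]  ⊢ p1, (((p1 ⅋ p1⊥) ⊗ p1⊥) ⊗ (p1 ⅋ p1⊥))
    [⊗]  ⊢ p1, ((p1 ⅋ p1⊥) ⊗ p1⊥)
      [⅋]  ⊢ (p1 ⅋ p1⊥)
        [Ax]  ⊢ p1, p1⊥
      [Ax]  ⊢ p1, p1⊥
    [⅋]  ⊢ (p1 ⅋ p1⊥)
      [Ax]  ⊢ p1, p1⊥

Result: YES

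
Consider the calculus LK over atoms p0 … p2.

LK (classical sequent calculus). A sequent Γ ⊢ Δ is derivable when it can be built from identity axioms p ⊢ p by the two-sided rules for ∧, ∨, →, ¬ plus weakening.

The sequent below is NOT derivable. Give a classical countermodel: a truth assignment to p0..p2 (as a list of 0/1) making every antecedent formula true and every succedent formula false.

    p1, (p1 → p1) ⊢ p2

Truth-table refutation:
  v=000: Γ:[p1=F, (p1 → p1)=T] Δ:[p2=F] refutes=False
  v=001: Γ:[p1=F, (p1 → p1)=T] Δ:[p2=T] refutes=False
  v=010: Γ:[p1=T, (p1 → p1)=T] Δ:[p2=F] refutes=True  ← countermodel

Result: [0, 1, 0]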